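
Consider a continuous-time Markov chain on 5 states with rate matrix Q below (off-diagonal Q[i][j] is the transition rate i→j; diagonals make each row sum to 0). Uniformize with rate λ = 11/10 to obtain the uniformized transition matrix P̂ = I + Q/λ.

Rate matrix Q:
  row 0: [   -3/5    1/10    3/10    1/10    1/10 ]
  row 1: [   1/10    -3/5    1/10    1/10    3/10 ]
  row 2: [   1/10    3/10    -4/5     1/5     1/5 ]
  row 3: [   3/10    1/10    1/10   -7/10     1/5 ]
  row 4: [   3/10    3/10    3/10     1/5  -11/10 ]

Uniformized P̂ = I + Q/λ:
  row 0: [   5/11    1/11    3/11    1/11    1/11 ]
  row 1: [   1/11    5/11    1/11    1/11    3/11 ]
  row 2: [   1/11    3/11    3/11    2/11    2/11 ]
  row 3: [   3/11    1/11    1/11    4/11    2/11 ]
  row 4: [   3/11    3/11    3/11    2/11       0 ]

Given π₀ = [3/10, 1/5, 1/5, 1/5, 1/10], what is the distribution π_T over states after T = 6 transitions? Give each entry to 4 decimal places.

π = [0.2354, 0.2434, 0.1978, 0.1690, 0.1544]

t=0: π = [0.3000, 0.2000, 0.2000, 0.2000, 0.1000]
t=1: π = [0.2545, 0.2182, 0.2000, 0.1727, 0.1545]
t=2: π = [0.2430, 0.2347, 0.2017, 0.1702, 0.1504]
t=3: π = [0.2376, 0.2403, 0.1991, 0.1693, 0.1537]
t=4: π = [0.2360, 0.2424, 0.1983, 0.1692, 0.1541]
t=5: π = [0.2355, 0.2431, 0.1979, 0.1691, 0.1544]
t=6: π = [0.2354, 0.2434, 0.1978, 0.1690, 0.1544]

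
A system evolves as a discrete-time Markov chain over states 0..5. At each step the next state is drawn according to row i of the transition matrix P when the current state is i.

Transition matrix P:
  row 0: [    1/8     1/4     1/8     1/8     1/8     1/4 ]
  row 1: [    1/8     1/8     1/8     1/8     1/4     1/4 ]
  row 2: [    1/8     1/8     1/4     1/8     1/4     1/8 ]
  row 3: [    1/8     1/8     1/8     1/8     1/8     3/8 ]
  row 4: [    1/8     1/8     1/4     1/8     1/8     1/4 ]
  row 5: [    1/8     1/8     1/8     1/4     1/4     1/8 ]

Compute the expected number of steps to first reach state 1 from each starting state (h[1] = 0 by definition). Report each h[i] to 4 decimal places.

h = [6.2222, 0.0000, 7.1111, 7.1111, 7.1111, 7.1111]

First-step conditioning: h[1] = 0; for i ≠ 1, h[i] = 1 + Σ_k P[i][k]·h[k].
  h[0] = 1 + 1/8·h[0] + 1/8·h[2] + 1/8·h[3] + 1/8·h[4] + 1/4·h[5]
  h[2] = 1 + 1/8·h[0] + 1/4·h[2] + 1/8·h[3] + 1/4·h[4] + 1/8·h[5]
  h[3] = 1 + 1/8·h[0] + 1/8·h[2] + 1/8·h[3] + 1/8·h[4] + 3/8·h[5]
  h[4] = 1 + 1/8·h[0] + 1/4·h[2] + 1/8·h[3] + 1/8·h[4] + 1/4·h[5]
  h[5] = 1 + 1/8·h[0] + 1/8·h[2] + 1/4·h[3] + 1/4·h[4] + 1/8·h[5]
Solving the 5×5 linear system over states ≠ 1 gives exactly h = [56/9, 0, 64/9, 64/9, 64/9, 64/9] (h[1] = 0 is the target).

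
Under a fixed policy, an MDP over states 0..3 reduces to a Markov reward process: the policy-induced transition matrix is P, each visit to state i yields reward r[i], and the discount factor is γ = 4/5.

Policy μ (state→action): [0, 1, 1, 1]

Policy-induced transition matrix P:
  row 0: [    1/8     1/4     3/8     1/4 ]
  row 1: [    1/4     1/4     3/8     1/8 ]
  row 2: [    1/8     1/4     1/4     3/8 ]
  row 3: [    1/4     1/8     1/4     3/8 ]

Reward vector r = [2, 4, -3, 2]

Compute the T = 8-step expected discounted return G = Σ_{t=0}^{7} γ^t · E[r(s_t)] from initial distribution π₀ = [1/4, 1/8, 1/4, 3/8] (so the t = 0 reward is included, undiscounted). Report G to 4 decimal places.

t=0: π = [0.2500, 0.1250, 0.2500, 0.3750], E[r] = 1.0000, γ^t·E[r] = 1.000000, running G = 1.000000
t=1: π = [0.1875, 0.2031, 0.2969, 0.3125], E[r] = 0.9219, γ^t·E[r] = 0.737500, running G = 1.737500
t=2: π = [0.1895, 0.2109, 0.2988, 0.3008], E[r] = 0.9277, γ^t·E[r] = 0.593750, running G = 2.331250
t=3: π = [0.1890, 0.2124, 0.3000, 0.2986], E[r] = 0.9246, γ^t·E[r] = 0.473375, running G = 2.804625
t=4: π = [0.1889, 0.2127, 0.3002, 0.2983], E[r] = 0.9245, γ^t·E[r] = 0.378675, running G = 3.183300
t=5: π = [0.1889, 0.2127, 0.3002, 0.2982], E[r] = 0.9245, γ^t·E[r] = 0.302928, running G = 3.486228
t=6: π = [0.1889, 0.2127, 0.3002, 0.2982], E[r] = 0.9245, γ^t·E[r] = 0.242340, running G = 3.728568
t=7: π = [0.1889, 0.2127, 0.3002, 0.2982], E[r] = 0.9245, γ^t·E[r] = 0.193872, running G = 3.922440

G = 3.9224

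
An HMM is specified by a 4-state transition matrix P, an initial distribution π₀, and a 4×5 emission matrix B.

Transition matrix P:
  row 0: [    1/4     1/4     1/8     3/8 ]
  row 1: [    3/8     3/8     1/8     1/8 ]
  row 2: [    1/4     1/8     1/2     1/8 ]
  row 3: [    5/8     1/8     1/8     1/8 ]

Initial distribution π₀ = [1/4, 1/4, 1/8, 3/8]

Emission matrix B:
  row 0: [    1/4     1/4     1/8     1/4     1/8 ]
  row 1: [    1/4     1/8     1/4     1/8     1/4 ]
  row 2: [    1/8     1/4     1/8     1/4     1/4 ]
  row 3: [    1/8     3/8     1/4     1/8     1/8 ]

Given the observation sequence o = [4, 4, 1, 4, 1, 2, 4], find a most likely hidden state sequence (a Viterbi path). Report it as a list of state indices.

path = [2, 2, 2, 2, 2, 2, 2]

t=0: δ = [3.125e-02, 6.250e-02, 3.125e-02, 4.688e-02]  (obs o_0=4)
t=1: δ = [3.662e-03, 5.859e-03, 3.906e-03, 1.465e-03]  ψ = [3, 1, 2, 0]  (obs o_1=4)
t=2: δ = [5.493e-04, 2.747e-04, 4.883e-04, 5.150e-04]  ψ = [1, 1, 2, 0]  (obs o_2=1)
t=3: δ = [4.023e-05, 3.433e-05, 6.104e-05, 2.575e-05]  ψ = [3, 0, 2, 0]  (obs o_3=4)
t=4: δ = [4.023e-06, 1.609e-06, 7.629e-06, 5.658e-06]  ψ = [3, 1, 2, 0]  (obs o_4=1)
t=5: δ = [4.420e-07, 2.515e-07, 4.768e-07, 3.772e-07]  ψ = [3, 0, 2, 0]  (obs o_5=2)
t=6: δ = [2.947e-08, 2.763e-08, 5.960e-08, 2.072e-08]  ψ = [3, 0, 2, 0]  (obs o_6=4)
backtrack: best end state = 2; path = [2, 2, 2, 2, 2, 2, 2]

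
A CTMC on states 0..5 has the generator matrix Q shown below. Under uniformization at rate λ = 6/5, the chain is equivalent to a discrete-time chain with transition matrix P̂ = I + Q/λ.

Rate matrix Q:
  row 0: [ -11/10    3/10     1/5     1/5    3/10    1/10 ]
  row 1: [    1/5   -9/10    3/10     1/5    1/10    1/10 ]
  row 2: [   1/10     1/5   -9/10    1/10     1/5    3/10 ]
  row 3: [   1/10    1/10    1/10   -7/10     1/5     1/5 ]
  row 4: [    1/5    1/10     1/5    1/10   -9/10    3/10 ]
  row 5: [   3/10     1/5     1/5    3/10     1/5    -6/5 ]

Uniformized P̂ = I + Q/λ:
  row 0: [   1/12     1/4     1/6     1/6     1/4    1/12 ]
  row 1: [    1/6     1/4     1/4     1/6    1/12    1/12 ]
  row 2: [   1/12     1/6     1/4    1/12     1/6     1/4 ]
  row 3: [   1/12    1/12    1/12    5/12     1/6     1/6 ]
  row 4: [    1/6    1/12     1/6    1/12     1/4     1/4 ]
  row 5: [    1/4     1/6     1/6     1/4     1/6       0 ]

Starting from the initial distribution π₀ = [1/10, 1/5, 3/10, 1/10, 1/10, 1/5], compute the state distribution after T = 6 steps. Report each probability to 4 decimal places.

π = [0.1362, 0.1598, 0.1783, 0.1988, 0.1797, 0.1473]

t=0: π = [0.1000, 0.2000, 0.3000, 0.1000, 0.1000, 0.2000]
t=1: π = [0.1417, 0.1750, 0.2000, 0.1750, 0.1667, 0.1417]
t=2: π = [0.1354, 0.1646, 0.1833, 0.1917, 0.1778, 0.1472]
t=3: π = [0.1364, 0.1609, 0.1797, 0.1968, 0.1791, 0.1472]
t=4: π = [0.1362, 0.1601, 0.1787, 0.1982, 0.1795, 0.1473]
t=5: π = [0.1362, 0.1599, 0.1784, 0.1986, 0.1796, 0.1473]
t=6: π = [0.1362, 0.1598, 0.1783, 0.1988, 0.1797, 0.1473]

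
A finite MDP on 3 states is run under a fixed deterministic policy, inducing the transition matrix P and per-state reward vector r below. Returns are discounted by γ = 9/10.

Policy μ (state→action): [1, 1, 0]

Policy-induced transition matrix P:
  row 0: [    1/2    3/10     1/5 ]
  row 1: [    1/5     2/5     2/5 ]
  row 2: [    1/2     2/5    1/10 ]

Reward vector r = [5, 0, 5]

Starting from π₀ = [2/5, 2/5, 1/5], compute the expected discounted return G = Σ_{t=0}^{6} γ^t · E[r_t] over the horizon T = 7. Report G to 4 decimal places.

G = 16.4760

t=0: π = [0.4000, 0.4000, 0.2000], E[r] = 3.0000, γ^t·E[r] = 3.000000, running G = 3.000000
t=1: π = [0.3800, 0.3600, 0.2600], E[r] = 3.2000, γ^t·E[r] = 2.880000, running G = 5.880000
t=2: π = [0.3920, 0.3620, 0.2460], E[r] = 3.1900, γ^t·E[r] = 2.583900, running G = 8.463900
t=3: π = [0.3914, 0.3608, 0.2478], E[r] = 3.1960, γ^t·E[r] = 2.329884, running G = 10.793784
t=4: π = [0.3918, 0.3609, 0.2474], E[r] = 3.1957, γ^t·E[r] = 2.096699, running G = 12.890483
t=5: π = [0.3917, 0.3608, 0.2474], E[r] = 3.1959, γ^t·E[r] = 1.887135, running G = 14.777618
t=6: π = [0.3918, 0.3608, 0.2474], E[r] = 3.1959, γ^t·E[r] = 1.698417, running G = 16.476035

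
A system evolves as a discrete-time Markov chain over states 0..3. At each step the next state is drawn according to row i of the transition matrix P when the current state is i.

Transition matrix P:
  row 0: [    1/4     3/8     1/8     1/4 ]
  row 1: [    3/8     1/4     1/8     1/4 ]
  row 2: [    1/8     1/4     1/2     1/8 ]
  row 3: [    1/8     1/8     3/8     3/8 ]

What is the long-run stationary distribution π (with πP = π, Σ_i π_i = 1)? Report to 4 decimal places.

Balance equations π_j = Σ_i π_i·P[i][j]:
  π_0 = 1/4·π_0 + 3/8·π_1 + 1/8·π_2 + 1/8·π_3
  π_1 = 3/8·π_0 + 1/4·π_1 + 1/4·π_2 + 1/8·π_3
  π_2 = 1/8·π_0 + 1/8·π_1 + 1/2·π_2 + 3/8·π_3
  normalize: π_0 + π_1 + π_2 + π_3 = 1
Solving the linear system gives exactly π = [71/333, 82/333, 11/37, 9/37].

π = [0.2132, 0.2462, 0.2973, 0.2432]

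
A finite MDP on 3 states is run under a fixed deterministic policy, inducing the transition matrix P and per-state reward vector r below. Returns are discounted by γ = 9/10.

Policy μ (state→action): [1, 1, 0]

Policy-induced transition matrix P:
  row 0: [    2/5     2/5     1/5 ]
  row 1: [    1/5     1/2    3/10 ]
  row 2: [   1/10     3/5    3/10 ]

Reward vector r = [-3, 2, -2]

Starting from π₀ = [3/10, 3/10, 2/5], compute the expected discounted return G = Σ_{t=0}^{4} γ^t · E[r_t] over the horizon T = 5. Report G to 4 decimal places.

t=0: π = [0.3000, 0.3000, 0.4000], E[r] = -1.1000, γ^t·E[r] = -1.100000, running G = -1.100000
t=1: π = [0.2200, 0.5100, 0.2700], E[r] = -0.1800, γ^t·E[r] = -0.162000, running G = -1.262000
t=2: π = [0.2170, 0.5050, 0.2780], E[r] = -0.1970, γ^t·E[r] = -0.159570, running G = -1.421570
t=3: π = [0.2156, 0.5061, 0.2783], E[r] = -0.1912, γ^t·E[r] = -0.139385, running G = -1.560955
t=4: π = [0.2153, 0.5063, 0.2784], E[r] = -0.1902, γ^t·E[r] = -0.124797, running G = -1.685752

G = -1.6858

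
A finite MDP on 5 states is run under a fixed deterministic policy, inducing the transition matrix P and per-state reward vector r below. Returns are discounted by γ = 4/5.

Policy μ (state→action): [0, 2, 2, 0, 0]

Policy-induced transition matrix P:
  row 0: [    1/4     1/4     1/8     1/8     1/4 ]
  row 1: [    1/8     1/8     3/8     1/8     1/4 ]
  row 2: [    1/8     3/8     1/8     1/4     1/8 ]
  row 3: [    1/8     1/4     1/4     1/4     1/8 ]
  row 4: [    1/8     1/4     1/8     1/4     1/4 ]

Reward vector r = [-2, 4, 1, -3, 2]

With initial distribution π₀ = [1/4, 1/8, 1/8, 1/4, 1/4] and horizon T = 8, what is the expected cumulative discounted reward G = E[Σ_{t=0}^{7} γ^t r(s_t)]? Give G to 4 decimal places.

t=0: π = [0.2500, 0.1250, 0.1250, 0.2500, 0.2500], E[r] = -0.1250, γ^t·E[r] = -0.125000, running G = -0.125000
t=1: π = [0.1563, 0.2500, 0.1875, 0.2031, 0.2031], E[r] = 0.6719, γ^t·E[r] = 0.537500, running G = 0.412500
t=2: π = [0.1445, 0.2422, 0.2129, 0.1992, 0.2012], E[r] = 0.6973, γ^t·E[r] = 0.446250, running G = 0.858750
t=3: π = [0.1431, 0.2463, 0.2104, 0.2017, 0.1985], E[r] = 0.7017, γ^t·E[r] = 0.359250, running G = 1.218000
t=4: π = [0.1429, 0.2455, 0.2118, 0.2013, 0.1985], E[r] = 0.7011, γ^t·E[r] = 0.287163, running G = 1.505163
t=5: π = [0.1429, 0.2458, 0.2115, 0.2015, 0.1984], E[r] = 0.7013, γ^t·E[r] = 0.229813, running G = 1.734975
t=6: π = [0.1429, 0.2457, 0.2116, 0.2014, 0.1984], E[r] = 0.7013, γ^t·E[r] = 0.183838, running G = 1.918813
t=7: π = [0.1429, 0.2457, 0.2116, 0.2014, 0.1984], E[r] = 0.7013, γ^t·E[r] = 0.147074, running G = 2.065886

G = 2.0659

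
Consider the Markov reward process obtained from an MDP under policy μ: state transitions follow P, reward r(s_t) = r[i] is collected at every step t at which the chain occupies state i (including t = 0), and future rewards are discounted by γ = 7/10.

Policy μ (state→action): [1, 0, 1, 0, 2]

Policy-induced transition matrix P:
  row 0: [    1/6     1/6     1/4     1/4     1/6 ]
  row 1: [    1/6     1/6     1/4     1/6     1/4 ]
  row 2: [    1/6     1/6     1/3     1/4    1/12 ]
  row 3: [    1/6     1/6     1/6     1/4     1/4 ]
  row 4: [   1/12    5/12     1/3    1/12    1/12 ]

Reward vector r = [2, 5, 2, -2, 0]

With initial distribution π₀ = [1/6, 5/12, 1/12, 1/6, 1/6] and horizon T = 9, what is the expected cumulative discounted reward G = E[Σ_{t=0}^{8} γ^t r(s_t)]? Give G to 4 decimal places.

G = 5.5209

t=0: π = [0.1667, 0.4167, 0.0833, 0.1667, 0.1667], E[r] = 2.2500, γ^t·E[r] = 2.250000, running G = 2.250000
t=1: π = [0.1528, 0.2083, 0.2569, 0.1875, 0.1944], E[r] = 1.4861, γ^t·E[r] = 1.040278, running G = 3.290278
t=2: π = [0.1505, 0.2153, 0.2720, 0.2002, 0.1620], E[r] = 1.5208, γ^t·E[r] = 0.745208, running G = 4.035486
t=3: π = [0.1532, 0.2072, 0.2695, 0.2051, 0.1651], E[r] = 1.4711, γ^t·E[r] = 0.504575, running G = 4.540061
t=4: π = [0.1529, 0.2079, 0.2691, 0.2052, 0.1648], E[r] = 1.4734, γ^t·E[r] = 0.353758, running G = 4.893820
t=5: π = [0.1529, 0.2079, 0.2691, 0.2052, 0.1649], E[r] = 1.4729, γ^t·E[r] = 0.247553, running G = 5.141372
t=6: π = [0.1529, 0.2079, 0.2691, 0.2052, 0.1649], E[r] = 1.4731, γ^t·E[r] = 0.173309, running G = 5.314681
t=7: π = [0.1529, 0.2079, 0.2691, 0.2052, 0.1649], E[r] = 1.4731, γ^t·E[r] = 0.121315, running G = 5.435997
t=8: π = [0.1529, 0.2079, 0.2691, 0.2052, 0.1649], E[r] = 1.4731, γ^t·E[r] = 0.084921, running G = 5.520918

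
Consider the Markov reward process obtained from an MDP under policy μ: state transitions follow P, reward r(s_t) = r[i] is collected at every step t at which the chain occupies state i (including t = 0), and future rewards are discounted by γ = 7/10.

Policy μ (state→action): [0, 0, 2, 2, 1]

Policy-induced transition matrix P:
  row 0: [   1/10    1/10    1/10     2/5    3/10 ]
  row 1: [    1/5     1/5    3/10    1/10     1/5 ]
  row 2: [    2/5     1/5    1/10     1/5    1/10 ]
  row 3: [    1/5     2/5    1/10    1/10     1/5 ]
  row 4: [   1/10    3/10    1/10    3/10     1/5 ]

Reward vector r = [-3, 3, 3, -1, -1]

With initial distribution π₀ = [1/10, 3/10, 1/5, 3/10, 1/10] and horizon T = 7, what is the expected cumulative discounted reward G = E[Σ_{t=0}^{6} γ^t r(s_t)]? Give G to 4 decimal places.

G = 1.2058

t=0: π = [0.1000, 0.3000, 0.2000, 0.3000, 0.1000], E[r] = 0.8000, γ^t·E[r] = 0.800000, running G = 0.800000
t=1: π = [0.2200, 0.2600, 0.1600, 0.1700, 0.1900], E[r] = 0.2400, γ^t·E[r] = 0.168000, running G = 0.968000
t=2: π = [0.1910, 0.2310, 0.1520, 0.2200, 0.2060], E[r] = 0.1500, γ^t·E[r] = 0.073500, running G = 1.041500
t=3: π = [0.1907, 0.2455, 0.1462, 0.2137, 0.2039], E[r] = 0.1854, γ^t·E[r] = 0.063592, running G = 1.105092
t=4: π = [0.1898, 0.2441, 0.1491, 0.2126, 0.2045], E[r] = 0.1931, γ^t·E[r] = 0.046359, running G = 1.151451
t=5: π = [0.1904, 0.2440, 0.1488, 0.2127, 0.2041], E[r] = 0.1904, γ^t·E[r] = 0.032002, running G = 1.183453
t=6: π = [0.1903, 0.2439, 0.1488, 0.2128, 0.2042], E[r] = 0.1902, γ^t·E[r] = 0.022379, running G = 1.205832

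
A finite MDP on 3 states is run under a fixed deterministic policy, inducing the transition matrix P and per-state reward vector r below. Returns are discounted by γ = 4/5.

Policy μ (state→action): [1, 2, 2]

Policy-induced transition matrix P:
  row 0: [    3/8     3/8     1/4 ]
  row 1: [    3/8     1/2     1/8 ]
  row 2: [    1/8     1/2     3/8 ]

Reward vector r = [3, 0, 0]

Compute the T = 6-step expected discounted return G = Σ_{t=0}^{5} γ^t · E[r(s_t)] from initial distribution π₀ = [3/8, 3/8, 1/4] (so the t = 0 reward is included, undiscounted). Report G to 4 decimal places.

t=0: π = [0.3750, 0.3750, 0.2500], E[r] = 1.1250, γ^t·E[r] = 1.125000, running G = 1.125000
t=1: π = [0.3125, 0.4531, 0.2344], E[r] = 0.9375, γ^t·E[r] = 0.750000, running G = 1.875000
t=2: π = [0.3164, 0.4609, 0.2227], E[r] = 0.9492, γ^t·E[r] = 0.607500, running G = 2.482500
t=3: π = [0.3193, 0.4604, 0.2202], E[r] = 0.9580, γ^t·E[r] = 0.490500, running G = 2.973000
t=4: π = [0.3199, 0.4601, 0.2200], E[r] = 0.9598, γ^t·E[r] = 0.393150, running G = 3.366150
t=5: π = [0.3200, 0.4600, 0.2200], E[r] = 0.9600, γ^t·E[r] = 0.314580, running G = 3.680730

G = 3.6807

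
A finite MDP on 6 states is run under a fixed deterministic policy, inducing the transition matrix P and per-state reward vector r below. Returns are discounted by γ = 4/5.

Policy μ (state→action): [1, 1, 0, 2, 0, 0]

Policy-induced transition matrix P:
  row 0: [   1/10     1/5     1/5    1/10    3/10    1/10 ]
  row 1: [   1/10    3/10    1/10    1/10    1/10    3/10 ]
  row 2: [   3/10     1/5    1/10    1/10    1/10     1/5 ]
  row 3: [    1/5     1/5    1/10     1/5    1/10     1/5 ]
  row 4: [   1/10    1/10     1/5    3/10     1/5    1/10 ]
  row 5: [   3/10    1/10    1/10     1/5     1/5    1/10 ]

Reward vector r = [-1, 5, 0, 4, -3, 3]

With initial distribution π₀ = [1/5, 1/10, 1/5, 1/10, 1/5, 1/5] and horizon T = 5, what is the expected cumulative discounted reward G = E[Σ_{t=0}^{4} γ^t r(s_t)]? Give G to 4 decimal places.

t=0: π = [0.2000, 0.1000, 0.2000, 0.1000, 0.2000, 0.2000], E[r] = 0.7000, γ^t·E[r] = 0.700000, running G = 0.700000
t=1: π = [0.1900, 0.1700, 0.1400, 0.1700, 0.1800, 0.1500], E[r] = 1.2500, γ^t·E[r] = 1.000000, running G = 1.700000
t=2: π = [0.1750, 0.1840, 0.1370, 0.1680, 0.1710, 0.1650], E[r] = 1.3990, γ^t·E[r] = 0.895360, running G = 2.595360
t=3: π = [0.1772, 0.1848, 0.1346, 0.1675, 0.1686, 0.1673], E[r] = 1.4129, γ^t·E[r] = 0.723405, running G = 3.318765
t=4: π = [0.1771, 0.1849, 0.1346, 0.1672, 0.1690, 0.1672], E[r] = 1.4105, γ^t·E[r] = 0.577757, running G = 3.896522

G = 3.8965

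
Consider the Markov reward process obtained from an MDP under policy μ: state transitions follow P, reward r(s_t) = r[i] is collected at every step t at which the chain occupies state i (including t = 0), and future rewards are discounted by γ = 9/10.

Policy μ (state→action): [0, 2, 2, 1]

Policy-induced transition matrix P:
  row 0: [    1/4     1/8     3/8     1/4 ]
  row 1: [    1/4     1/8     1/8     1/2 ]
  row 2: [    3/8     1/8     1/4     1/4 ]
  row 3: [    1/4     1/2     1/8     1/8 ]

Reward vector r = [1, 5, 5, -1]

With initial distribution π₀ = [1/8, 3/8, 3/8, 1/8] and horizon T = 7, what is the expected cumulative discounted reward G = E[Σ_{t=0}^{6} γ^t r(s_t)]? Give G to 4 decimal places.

t=0: π = [0.1250, 0.3750, 0.3750, 0.1250], E[r] = 3.7500, γ^t·E[r] = 3.750000, running G = 3.750000
t=1: π = [0.2969, 0.1719, 0.2031, 0.3281], E[r] = 1.8438, γ^t·E[r] = 1.659375, running G = 5.409375
t=2: π = [0.2754, 0.2480, 0.2246, 0.2520], E[r] = 2.3867, γ^t·E[r] = 1.933242, running G = 7.342617
t=3: π = [0.2781, 0.2195, 0.2219, 0.2805], E[r] = 2.2046, γ^t·E[r] = 1.607146, running G = 8.949763
t=4: π = [0.2777, 0.2302, 0.2223, 0.2698], E[r] = 2.2702, γ^t·E[r] = 1.489480, running G = 10.439243
t=5: π = [0.2778, 0.2262, 0.2222, 0.2738], E[r] = 2.2459, γ^t·E[r] = 1.326201, running G = 11.765444
t=6: π = [0.2778, 0.2277, 0.2222, 0.2723], E[r] = 2.2550, γ^t·E[r] = 1.198395, running G = 12.963840

G = 12.9638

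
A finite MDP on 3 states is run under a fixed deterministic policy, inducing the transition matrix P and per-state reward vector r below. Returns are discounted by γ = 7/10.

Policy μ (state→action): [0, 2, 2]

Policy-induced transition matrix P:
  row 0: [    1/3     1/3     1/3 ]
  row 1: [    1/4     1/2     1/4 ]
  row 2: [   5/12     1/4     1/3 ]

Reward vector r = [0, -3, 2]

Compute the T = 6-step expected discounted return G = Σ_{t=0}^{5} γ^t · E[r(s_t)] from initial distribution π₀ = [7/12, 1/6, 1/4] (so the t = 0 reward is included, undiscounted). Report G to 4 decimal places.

t=0: π = [0.5833, 0.1667, 0.2500], E[r] = 0.0000, γ^t·E[r] = 0.000000, running G = 0.000000
t=1: π = [0.3403, 0.3403, 0.3194], E[r] = -0.3819, γ^t·E[r] = -0.267361, running G = -0.267361
t=2: π = [0.3316, 0.3634, 0.3050], E[r] = -0.4803, γ^t·E[r] = -0.235359, running G = -0.502720
t=3: π = [0.3285, 0.3685, 0.3030], E[r] = -0.4994, γ^t·E[r] = -0.171285, running G = -0.674005
t=4: π = [0.3279, 0.3695, 0.3026], E[r] = -0.5032, γ^t·E[r] = -0.120826, running G = -0.794831
t=5: π = [0.3278, 0.3697, 0.3025], E[r] = -0.5040, γ^t·E[r] = -0.084708, running G = -0.879539

G = -0.8795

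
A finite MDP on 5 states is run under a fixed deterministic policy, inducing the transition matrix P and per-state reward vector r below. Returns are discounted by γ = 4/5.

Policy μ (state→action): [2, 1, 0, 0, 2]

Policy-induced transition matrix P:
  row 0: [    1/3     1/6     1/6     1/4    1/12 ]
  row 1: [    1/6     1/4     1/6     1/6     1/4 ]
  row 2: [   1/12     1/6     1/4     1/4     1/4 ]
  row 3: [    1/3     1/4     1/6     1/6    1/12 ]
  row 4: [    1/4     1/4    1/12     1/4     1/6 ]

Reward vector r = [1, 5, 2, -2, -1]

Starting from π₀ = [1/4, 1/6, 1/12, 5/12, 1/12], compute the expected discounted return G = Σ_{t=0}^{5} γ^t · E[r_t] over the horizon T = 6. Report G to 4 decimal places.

G = 3.2937

t=0: π = [0.2500, 0.1667, 0.0833, 0.4167, 0.0833], E[r] = 0.3333, γ^t·E[r] = 0.333333, running G = 0.333333
t=1: π = [0.2778, 0.2222, 0.1667, 0.2014, 0.1319], E[r] = 1.1875, γ^t·E[r] = 0.950000, running G = 1.283333
t=2: π = [0.2436, 0.2130, 0.1696, 0.2147, 0.1591], E[r] = 1.0590, γ^t·E[r] = 0.677778, running G = 1.961111
t=3: π = [0.2422, 0.2156, 0.1675, 0.2144, 0.1603], E[r] = 1.0660, γ^t·E[r] = 0.545802, running G = 2.506914
t=4: π = [0.2422, 0.2159, 0.1673, 0.2142, 0.1605], E[r] = 1.0671, γ^t·E[r] = 0.437077, running G = 2.943990
t=5: π = [0.2422, 0.2159, 0.1672, 0.2142, 0.1606], E[r] = 1.0671, γ^t·E[r] = 0.349676, running G = 3.293666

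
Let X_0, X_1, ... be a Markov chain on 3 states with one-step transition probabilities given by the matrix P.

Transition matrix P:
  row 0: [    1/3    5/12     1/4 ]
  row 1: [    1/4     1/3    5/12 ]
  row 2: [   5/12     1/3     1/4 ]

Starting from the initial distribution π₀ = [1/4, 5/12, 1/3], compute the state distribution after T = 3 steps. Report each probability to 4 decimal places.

t=0: π = [0.2500, 0.4167, 0.3333]
t=1: π = [0.3264, 0.3542, 0.3194]
t=2: π = [0.3304, 0.3605, 0.3090]
t=3: π = [0.3290, 0.3609, 0.3101]

π = [0.3290, 0.3609, 0.3101]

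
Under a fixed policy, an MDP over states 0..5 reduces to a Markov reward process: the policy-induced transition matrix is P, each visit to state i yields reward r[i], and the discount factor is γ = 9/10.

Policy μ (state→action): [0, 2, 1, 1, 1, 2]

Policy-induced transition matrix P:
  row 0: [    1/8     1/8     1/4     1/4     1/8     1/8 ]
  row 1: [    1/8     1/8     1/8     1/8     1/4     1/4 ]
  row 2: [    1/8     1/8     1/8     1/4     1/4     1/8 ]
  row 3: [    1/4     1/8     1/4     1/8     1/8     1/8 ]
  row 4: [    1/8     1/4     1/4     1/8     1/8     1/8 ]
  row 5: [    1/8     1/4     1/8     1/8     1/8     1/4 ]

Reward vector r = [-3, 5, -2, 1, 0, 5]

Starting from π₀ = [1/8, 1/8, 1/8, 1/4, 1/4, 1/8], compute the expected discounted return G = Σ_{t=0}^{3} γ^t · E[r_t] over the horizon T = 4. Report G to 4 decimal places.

t=0: π = [0.1250, 0.1250, 0.1250, 0.2500, 0.2500, 0.1250], E[r] = 0.8750, γ^t·E[r] = 0.875000, running G = 0.875000
t=1: π = [0.1563, 0.1719, 0.2031, 0.1563, 0.1563, 0.1563], E[r] = 0.9219, γ^t·E[r] = 0.829688, running G = 1.704688
t=2: π = [0.1445, 0.1641, 0.1836, 0.1699, 0.1719, 0.1660], E[r] = 1.0195, γ^t·E[r] = 0.825820, running G = 2.530508
t=3: π = [0.1462, 0.1672, 0.1858, 0.1660, 0.1685, 0.1663], E[r] = 1.0232, γ^t·E[r] = 0.745908, running G = 3.276416

G = 3.2764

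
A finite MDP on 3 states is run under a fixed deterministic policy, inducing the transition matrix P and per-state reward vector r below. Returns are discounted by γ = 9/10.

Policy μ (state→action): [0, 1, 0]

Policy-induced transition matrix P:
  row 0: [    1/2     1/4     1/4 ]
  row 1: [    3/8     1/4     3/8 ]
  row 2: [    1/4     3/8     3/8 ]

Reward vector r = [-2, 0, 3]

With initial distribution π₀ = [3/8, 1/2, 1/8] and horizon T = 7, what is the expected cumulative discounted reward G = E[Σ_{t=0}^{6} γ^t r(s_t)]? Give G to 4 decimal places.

t=0: π = [0.3750, 0.5000, 0.1250], E[r] = -0.3750, γ^t·E[r] = -0.375000, running G = -0.375000
t=1: π = [0.4063, 0.2656, 0.3281], E[r] = 0.1719, γ^t·E[r] = 0.154688, running G = -0.220313
t=2: π = [0.3848, 0.2910, 0.3242], E[r] = 0.2031, γ^t·E[r] = 0.164531, running G = -0.055781
t=3: π = [0.3826, 0.2905, 0.3269], E[r] = 0.2156, γ^t·E[r] = 0.157155, running G = 0.101374
t=4: π = [0.3820, 0.2909, 0.3272], E[r] = 0.2176, γ^t·E[r] = 0.142781, running G = 0.244155
t=5: π = [0.3818, 0.2909, 0.3273], E[r] = 0.2181, γ^t·E[r] = 0.128769, running G = 0.372924
t=6: π = [0.3818, 0.2909, 0.3273], E[r] = 0.2182, γ^t·E[r] = 0.115939, running G = 0.488862

G = 0.4889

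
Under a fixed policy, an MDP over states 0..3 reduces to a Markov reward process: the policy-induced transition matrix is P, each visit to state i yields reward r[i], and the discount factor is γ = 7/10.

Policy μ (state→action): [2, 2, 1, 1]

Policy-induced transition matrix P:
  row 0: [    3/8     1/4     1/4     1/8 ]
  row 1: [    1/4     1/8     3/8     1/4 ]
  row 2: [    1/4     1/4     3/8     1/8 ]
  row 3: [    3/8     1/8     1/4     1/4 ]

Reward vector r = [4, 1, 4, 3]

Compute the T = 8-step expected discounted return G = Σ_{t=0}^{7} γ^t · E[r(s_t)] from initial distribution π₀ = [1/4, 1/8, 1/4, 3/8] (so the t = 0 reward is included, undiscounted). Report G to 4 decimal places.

t=0: π = [0.2500, 0.1250, 0.2500, 0.3750], E[r] = 3.2500, γ^t·E[r] = 3.250000, running G = 3.250000
t=1: π = [0.3281, 0.1875, 0.2969, 0.1875], E[r] = 3.2500, γ^t·E[r] = 2.275000, running G = 5.525000
t=2: π = [0.3145, 0.2031, 0.3105, 0.1719], E[r] = 3.2188, γ^t·E[r] = 1.577188, running G = 7.102188
t=3: π = [0.3108, 0.2031, 0.3142, 0.1719], E[r] = 3.2188, γ^t·E[r] = 1.104031, running G = 8.206219
t=4: π = [0.3103, 0.2031, 0.3147, 0.1719], E[r] = 3.2188, γ^t·E[r] = 0.772822, running G = 8.979041
t=5: π = [0.3103, 0.2031, 0.3147, 0.1719], E[r] = 3.2188, γ^t·E[r] = 0.540975, running G = 9.520016
t=6: π = [0.3103, 0.2031, 0.3147, 0.1719], E[r] = 3.2188, γ^t·E[r] = 0.378683, running G = 9.898699
t=7: π = [0.3103, 0.2031, 0.3147, 0.1719], E[r] = 3.2188, γ^t·E[r] = 0.265078, running G = 10.163777

G = 10.1638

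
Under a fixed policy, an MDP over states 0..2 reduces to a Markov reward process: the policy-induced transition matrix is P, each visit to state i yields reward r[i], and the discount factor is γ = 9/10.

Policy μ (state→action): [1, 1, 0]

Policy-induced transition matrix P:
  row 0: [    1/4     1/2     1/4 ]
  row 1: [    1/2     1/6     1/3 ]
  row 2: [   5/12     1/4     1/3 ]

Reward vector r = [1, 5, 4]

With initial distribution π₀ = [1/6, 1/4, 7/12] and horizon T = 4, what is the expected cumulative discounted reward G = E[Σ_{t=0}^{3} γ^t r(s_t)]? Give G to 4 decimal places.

t=0: π = [0.1667, 0.2500, 0.5833], E[r] = 3.7500, γ^t·E[r] = 3.750000, running G = 3.750000
t=1: π = [0.4097, 0.2708, 0.3194], E[r] = 3.0417, γ^t·E[r] = 2.737500, running G = 6.487500
t=2: π = [0.3709, 0.3299, 0.2992], E[r] = 3.2170, γ^t·E[r] = 2.605781, running G = 9.093281
t=3: π = [0.3823, 0.3152, 0.3024], E[r] = 3.1683, γ^t·E[r] = 2.309660, running G = 11.402941

G = 11.4029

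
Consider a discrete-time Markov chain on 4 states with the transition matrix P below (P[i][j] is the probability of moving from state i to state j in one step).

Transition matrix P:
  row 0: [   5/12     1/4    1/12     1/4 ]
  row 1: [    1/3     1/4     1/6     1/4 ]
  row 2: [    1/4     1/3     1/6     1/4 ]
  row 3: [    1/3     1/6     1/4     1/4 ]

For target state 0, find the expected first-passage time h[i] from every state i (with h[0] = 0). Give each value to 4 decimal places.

First-step conditioning: h[0] = 0; for i ≠ 0, h[i] = 1 + Σ_k P[i][k]·h[k].
  h[1] = 1 + 1/4·h[1] + 1/6·h[2] + 1/4·h[3]
  h[2] = 1 + 1/3·h[1] + 1/6·h[2] + 1/4·h[3]
  h[3] = 1 + 1/6·h[1] + 1/4·h[2] + 1/4·h[3]
Solving the 3×3 linear system over states ≠ 0 gives exactly h = [0, 192/61, 208/61, 580/183] (h[0] = 0 is the target).

h = [0.0000, 3.1475, 3.4098, 3.1694]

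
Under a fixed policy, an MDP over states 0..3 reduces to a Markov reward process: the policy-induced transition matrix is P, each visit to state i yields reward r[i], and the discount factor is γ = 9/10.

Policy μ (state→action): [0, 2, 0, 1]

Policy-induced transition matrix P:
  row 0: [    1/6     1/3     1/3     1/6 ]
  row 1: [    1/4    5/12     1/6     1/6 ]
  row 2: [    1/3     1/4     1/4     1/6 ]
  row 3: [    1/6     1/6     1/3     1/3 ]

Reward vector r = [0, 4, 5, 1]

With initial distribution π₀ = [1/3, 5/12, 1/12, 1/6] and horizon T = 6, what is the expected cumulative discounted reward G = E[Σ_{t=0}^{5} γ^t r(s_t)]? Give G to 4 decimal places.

G = 12.3497

t=0: π = [0.3333, 0.4167, 0.0833, 0.1667], E[r] = 2.2500, γ^t·E[r] = 2.250000, running G = 2.250000
t=1: π = [0.2153, 0.3333, 0.2569, 0.1944], E[r] = 2.8125, γ^t·E[r] = 2.531250, running G = 4.781250
t=2: π = [0.2373, 0.3073, 0.2564, 0.1991], E[r] = 2.7101, γ^t·E[r] = 2.195156, running G = 6.976406
t=3: π = [0.2350, 0.3044, 0.2608, 0.1998], E[r] = 2.7212, γ^t·E[r] = 1.983762, running G = 8.960168
t=4: π = [0.2355, 0.3037, 0.2609, 0.2000], E[r] = 2.7190, γ^t·E[r] = 1.783922, running G = 10.744090
t=5: π = [0.2355, 0.3036, 0.2610, 0.2000], E[r] = 2.7192, γ^t·E[r] = 1.605658, running G = 12.349748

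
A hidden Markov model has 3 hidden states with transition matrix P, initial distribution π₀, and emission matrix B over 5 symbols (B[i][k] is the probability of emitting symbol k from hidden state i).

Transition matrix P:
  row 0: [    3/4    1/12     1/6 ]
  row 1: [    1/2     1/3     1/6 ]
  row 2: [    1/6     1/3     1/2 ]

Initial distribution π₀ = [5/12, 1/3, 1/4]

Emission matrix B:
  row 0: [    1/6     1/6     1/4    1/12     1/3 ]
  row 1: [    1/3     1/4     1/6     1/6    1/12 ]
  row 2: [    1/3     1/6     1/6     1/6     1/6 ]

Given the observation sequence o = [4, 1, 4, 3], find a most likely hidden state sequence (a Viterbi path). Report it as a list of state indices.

t=0: δ = [1.389e-01, 2.778e-02, 4.167e-02]  (obs o_0=4)
t=1: δ = [1.736e-02, 3.472e-03, 3.858e-03]  ψ = [0, 2, 0]  (obs o_1=1)
t=2: δ = [4.340e-03, 1.206e-04, 4.823e-04]  ψ = [0, 0, 0]  (obs o_2=4)
t=3: δ = [2.713e-04, 6.028e-05, 1.206e-04]  ψ = [0, 0, 0]  (obs o_3=3)
backtrack: best end state = 0; path = [0, 0, 0, 0]

path = [0, 0, 0, 0]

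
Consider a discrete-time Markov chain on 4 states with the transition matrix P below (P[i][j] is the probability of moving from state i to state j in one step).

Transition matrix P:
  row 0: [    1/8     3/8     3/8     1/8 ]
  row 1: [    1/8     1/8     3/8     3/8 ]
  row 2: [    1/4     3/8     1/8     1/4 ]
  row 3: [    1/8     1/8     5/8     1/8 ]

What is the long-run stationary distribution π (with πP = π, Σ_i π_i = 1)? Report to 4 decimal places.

Balance equations π_j = Σ_i π_i·P[i][j]:
  π_0 = 1/8·π_0 + 1/8·π_1 + 1/4·π_2 + 1/8·π_3
  π_1 = 3/8·π_0 + 1/8·π_1 + 3/8·π_2 + 1/8·π_3
  π_2 = 3/8·π_0 + 3/8·π_1 + 1/8·π_2 + 5/8·π_3
  normalize: π_0 + π_1 + π_2 + π_3 = 1
Solving the linear system gives exactly π = [69/410, 52/205, 71/205, 19/82].

π = [0.1683, 0.2537, 0.3463, 0.2317]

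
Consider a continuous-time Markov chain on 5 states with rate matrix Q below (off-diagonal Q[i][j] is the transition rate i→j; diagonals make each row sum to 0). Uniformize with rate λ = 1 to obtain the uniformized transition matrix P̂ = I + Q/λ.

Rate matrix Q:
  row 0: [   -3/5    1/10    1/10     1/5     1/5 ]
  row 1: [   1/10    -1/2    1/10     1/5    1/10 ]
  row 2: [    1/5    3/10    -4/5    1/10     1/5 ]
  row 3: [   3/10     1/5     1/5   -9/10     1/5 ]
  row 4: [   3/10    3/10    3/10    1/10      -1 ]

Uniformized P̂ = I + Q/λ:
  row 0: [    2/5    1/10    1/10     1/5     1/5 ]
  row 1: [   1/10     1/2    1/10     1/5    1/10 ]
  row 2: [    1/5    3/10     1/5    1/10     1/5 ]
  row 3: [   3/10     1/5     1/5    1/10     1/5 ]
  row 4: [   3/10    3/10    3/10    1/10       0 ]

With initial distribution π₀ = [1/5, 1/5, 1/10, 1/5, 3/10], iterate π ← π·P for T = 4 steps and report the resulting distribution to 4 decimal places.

π = [0.2508, 0.2926, 0.1598, 0.1544, 0.1425]

t=0: π = [0.2000, 0.2000, 0.1000, 0.2000, 0.3000]
t=1: π = [0.2700, 0.2800, 0.1900, 0.1400, 0.1200]
t=2: π = [0.2520, 0.2880, 0.1570, 0.1550, 0.1480]
t=3: π = [0.2519, 0.2917, 0.1608, 0.1540, 0.1416]
t=4: π = [0.2508, 0.2926, 0.1598, 0.1544, 0.1425]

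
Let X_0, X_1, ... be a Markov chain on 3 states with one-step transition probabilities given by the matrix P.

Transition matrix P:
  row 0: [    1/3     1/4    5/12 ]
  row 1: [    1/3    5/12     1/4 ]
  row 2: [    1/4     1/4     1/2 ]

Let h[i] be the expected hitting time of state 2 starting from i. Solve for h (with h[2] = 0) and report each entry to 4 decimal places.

h = [2.7273, 3.2727, 0.0000]

First-step conditioning: h[2] = 0; for i ≠ 2, h[i] = 1 + Σ_k P[i][k]·h[k].
  h[0] = 1 + 1/3·h[0] + 1/4·h[1]
  h[1] = 1 + 1/3·h[0] + 5/12·h[1]
Solving the 2×2 linear system over states ≠ 2 gives exactly h = [30/11, 36/11, 0] (h[2] = 0 is the target).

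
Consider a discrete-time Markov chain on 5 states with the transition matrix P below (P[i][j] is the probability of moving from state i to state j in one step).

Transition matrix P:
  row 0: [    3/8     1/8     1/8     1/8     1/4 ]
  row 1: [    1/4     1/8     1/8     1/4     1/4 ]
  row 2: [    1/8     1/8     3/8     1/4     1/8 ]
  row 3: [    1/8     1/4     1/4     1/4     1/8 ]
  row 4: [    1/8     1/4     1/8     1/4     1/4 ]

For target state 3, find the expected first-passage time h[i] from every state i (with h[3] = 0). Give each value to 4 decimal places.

First-step conditioning: h[3] = 0; for i ≠ 3, h[i] = 1 + Σ_k P[i][k]·h[k].
  h[0] = 1 + 3/8·h[0] + 1/8·h[1] + 1/8·h[2] + 1/4·h[4]
  h[1] = 1 + 1/4·h[0] + 1/8·h[1] + 1/8·h[2] + 1/4·h[4]
  h[2] = 1 + 1/8·h[0] + 1/8·h[1] + 3/8·h[2] + 1/8·h[4]
  h[4] = 1 + 1/8·h[0] + 1/4·h[1] + 1/8·h[2] + 1/4·h[4]
Solving the 4×4 linear system over states ≠ 3 gives exactly h = [3072/595, 384/85, 376/85, 0, 528/119] (h[3] = 0 is the target).

h = [5.1630, 4.5176, 4.4235, 0.0000, 4.4370]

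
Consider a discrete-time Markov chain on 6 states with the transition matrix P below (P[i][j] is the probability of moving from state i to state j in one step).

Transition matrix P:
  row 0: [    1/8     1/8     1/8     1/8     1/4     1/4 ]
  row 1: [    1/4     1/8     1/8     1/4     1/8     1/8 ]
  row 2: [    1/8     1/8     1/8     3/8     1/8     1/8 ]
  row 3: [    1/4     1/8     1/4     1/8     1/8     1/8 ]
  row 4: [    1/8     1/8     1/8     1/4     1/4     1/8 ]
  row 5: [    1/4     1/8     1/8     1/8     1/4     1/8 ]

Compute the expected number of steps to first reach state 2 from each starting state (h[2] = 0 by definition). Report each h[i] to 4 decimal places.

First-step conditioning: h[2] = 0; for i ≠ 2, h[i] = 1 + Σ_k P[i][k]·h[k].
  h[0] = 1 + 1/8·h[0] + 1/8·h[1] + 1/8·h[3] + 1/4·h[4] + 1/4·h[5]
  h[1] = 1 + 1/4·h[0] + 1/8·h[1] + 1/4·h[3] + 1/8·h[4] + 1/8·h[5]
  h[3] = 1 + 1/4·h[0] + 1/8·h[1] + 1/8·h[3] + 1/8·h[4] + 1/8·h[5]
  h[4] = 1 + 1/8·h[0] + 1/8·h[1] + 1/4·h[3] + 1/4·h[4] + 1/8·h[5]
  h[5] = 1 + 1/4·h[0] + 1/8·h[1] + 1/8·h[3] + 1/4·h[4] + 1/8·h[5]
Solving the 5×5 linear system over states ≠ 2 gives exactly h = [4160/607, 4104/607, 0, 3648/607, 4096/607, 4160/607] (h[2] = 0 is the target).

h = [6.8534, 6.7611, 0.0000, 6.0099, 6.7479, 6.8534]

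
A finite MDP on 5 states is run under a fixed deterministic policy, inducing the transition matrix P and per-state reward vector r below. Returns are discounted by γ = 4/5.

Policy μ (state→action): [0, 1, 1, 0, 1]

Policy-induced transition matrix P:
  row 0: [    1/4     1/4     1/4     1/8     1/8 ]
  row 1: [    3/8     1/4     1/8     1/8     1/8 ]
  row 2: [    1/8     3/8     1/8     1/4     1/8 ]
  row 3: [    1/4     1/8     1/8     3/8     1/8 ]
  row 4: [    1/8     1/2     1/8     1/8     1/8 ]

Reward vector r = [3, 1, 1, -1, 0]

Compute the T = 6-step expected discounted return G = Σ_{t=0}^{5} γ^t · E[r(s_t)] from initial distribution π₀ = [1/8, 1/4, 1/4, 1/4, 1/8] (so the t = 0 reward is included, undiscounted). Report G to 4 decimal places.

t=0: π = [0.1250, 0.2500, 0.2500, 0.2500, 0.1250], E[r] = 0.6250, γ^t·E[r] = 0.625000, running G = 0.625000
t=1: π = [0.2344, 0.2813, 0.1406, 0.2188, 0.1250], E[r] = 0.9063, γ^t·E[r] = 0.725000, running G = 1.350000
t=2: π = [0.2520, 0.2715, 0.1543, 0.1973, 0.1250], E[r] = 0.9844, γ^t·E[r] = 0.630000, running G = 1.980000
t=3: π = [0.2490, 0.2759, 0.1565, 0.1936, 0.1250], E[r] = 0.9858, γ^t·E[r] = 0.504750, running G = 2.484750
t=4: π = [0.2493, 0.2766, 0.1561, 0.1930, 0.1250], E[r] = 0.9877, γ^t·E[r] = 0.404550, running G = 2.889300
t=5: π = [0.2494, 0.2766, 0.1562, 0.1928, 0.1250], E[r] = 0.9884, γ^t·E[r] = 0.323865, running G = 3.213165

G = 3.2132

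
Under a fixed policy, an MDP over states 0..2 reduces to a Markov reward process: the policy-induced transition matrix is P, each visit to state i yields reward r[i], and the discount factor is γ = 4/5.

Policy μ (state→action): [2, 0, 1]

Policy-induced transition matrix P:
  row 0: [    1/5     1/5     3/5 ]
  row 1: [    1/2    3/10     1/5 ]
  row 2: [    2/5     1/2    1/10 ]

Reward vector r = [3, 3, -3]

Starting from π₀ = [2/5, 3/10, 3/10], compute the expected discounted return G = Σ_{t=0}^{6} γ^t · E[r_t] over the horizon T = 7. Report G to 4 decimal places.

G = 4.4502

t=0: π = [0.4000, 0.3000, 0.3000], E[r] = 1.2000, γ^t·E[r] = 1.200000, running G = 1.200000
t=1: π = [0.3500, 0.3200, 0.3300], E[r] = 1.0200, γ^t·E[r] = 0.816000, running G = 2.016000
t=2: π = [0.3620, 0.3310, 0.3070], E[r] = 1.1580, γ^t·E[r] = 0.741120, running G = 2.757120
t=3: π = [0.3607, 0.3252, 0.3141], E[r] = 1.1154, γ^t·E[r] = 0.571085, running G = 3.328205
t=4: π = [0.3604, 0.3268, 0.3129], E[r] = 1.1228, γ^t·E[r] = 0.459891, running G = 3.788095
t=5: π = [0.3606, 0.3265, 0.3129], E[r] = 1.1228, γ^t·E[r] = 0.367922, running G = 4.156018
t=6: π = [0.3605, 0.3265, 0.3130], E[r] = 1.1223, γ^t·E[r] = 0.294199, running G = 4.450217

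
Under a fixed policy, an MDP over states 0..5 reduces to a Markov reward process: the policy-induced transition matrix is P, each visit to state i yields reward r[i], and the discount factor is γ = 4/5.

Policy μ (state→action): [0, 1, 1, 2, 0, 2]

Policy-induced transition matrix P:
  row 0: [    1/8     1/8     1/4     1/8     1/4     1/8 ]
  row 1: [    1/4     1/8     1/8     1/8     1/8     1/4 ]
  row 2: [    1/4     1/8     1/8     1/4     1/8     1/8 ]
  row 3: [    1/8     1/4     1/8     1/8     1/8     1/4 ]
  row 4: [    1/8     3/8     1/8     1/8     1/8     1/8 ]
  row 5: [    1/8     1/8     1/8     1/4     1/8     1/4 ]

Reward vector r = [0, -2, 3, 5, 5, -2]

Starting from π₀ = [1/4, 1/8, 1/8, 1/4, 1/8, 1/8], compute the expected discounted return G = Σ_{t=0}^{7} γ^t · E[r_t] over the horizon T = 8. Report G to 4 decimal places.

G = 5.7283

t=0: π = [0.2500, 0.1250, 0.1250, 0.2500, 0.1250, 0.1250], E[r] = 1.7500, γ^t·E[r] = 1.750000, running G = 1.750000
t=1: π = [0.1563, 0.1875, 0.1563, 0.1563, 0.1563, 0.1875], E[r] = 1.2813, γ^t·E[r] = 1.025000, running G = 2.775000
t=2: π = [0.1680, 0.1836, 0.1445, 0.1680, 0.1445, 0.1914], E[r] = 1.2461, γ^t·E[r] = 0.797500, running G = 3.572500
t=3: π = [0.1660, 0.1821, 0.1460, 0.1670, 0.1460, 0.1929], E[r] = 1.2529, γ^t·E[r] = 0.641500, running G = 4.214000
t=4: π = [0.1660, 0.1824, 0.1458, 0.1674, 0.1458, 0.1927], E[r] = 1.2526, γ^t·E[r] = 0.513050, running G = 4.727050
t=5: π = [0.1660, 0.1824, 0.1458, 0.1673, 0.1458, 0.1928], E[r] = 1.2522, γ^t·E[r] = 0.410335, running G = 5.137385
t=6: π = [0.1660, 0.1824, 0.1458, 0.1673, 0.1458, 0.1928], E[r] = 1.2523, γ^t·E[r] = 0.328281, running G = 5.465666
t=7: π = [0.1660, 0.1824, 0.1458, 0.1673, 0.1458, 0.1928], E[r] = 1.2523, γ^t·E[r] = 0.262624, running G = 5.728290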